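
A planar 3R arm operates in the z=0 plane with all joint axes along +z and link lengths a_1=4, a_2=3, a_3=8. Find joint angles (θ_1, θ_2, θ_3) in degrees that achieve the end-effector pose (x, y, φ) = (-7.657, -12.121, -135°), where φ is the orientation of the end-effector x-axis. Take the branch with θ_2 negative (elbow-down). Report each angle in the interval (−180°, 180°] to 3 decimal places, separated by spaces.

wrist centre = target − a_3·(cos φ, sin φ) = (-2.0001, -6.4641)
cos θ_2 = (45.7858−4²−3²)/(2·4·3) = 0.8661; θ_2 = -29.9945° (elbow-down)
β = atan2(-6.4641,-2.0001) = -107.1932°; ψ = atan2(-1.4998,6.5982) = -12.8055°
θ_1 = β − ψ = -94.3876°
θ_3 = φ − θ_1 − θ_2 = -10.6179° (wrapped to (-180°,180°])

-94.388 -29.994 -10.618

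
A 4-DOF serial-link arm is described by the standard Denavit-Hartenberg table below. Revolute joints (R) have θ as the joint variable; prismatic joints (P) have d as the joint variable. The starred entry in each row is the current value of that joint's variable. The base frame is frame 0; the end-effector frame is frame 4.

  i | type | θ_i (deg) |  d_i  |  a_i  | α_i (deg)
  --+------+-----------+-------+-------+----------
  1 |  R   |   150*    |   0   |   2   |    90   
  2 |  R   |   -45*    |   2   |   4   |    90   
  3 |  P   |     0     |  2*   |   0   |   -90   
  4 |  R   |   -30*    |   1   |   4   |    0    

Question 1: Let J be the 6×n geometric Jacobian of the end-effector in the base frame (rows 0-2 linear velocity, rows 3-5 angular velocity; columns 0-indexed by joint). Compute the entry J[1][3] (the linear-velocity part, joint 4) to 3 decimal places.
axis z_3 = (0.5000,0.8660,0.0000); lever o_n−o_3 = (-0.3966,1.3837,-3.8637)
cross product → J_v[:, 3] = (-3.3461,1.9319,1.0353)
J_ω[:, 3] = z_3
entry J[1][3] = 1.9319

1.932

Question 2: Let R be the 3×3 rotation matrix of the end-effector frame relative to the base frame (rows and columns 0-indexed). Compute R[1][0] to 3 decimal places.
0.129

End-effector x-axis (col 0 of R) = (-0.2241,0.1294,-0.9659)
R[1][0] = 0.1294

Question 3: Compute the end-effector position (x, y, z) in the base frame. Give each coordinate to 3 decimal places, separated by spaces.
after link 1: o_1 = (-1.7321, 1.0000, 0.0000)
after link 2: o_2 = (-3.1815, 4.1463, -2.8284)
after link 3: o_3 = (-1.9568, 3.4392, -4.2426)
after link 4: o_4 = (-2.3534, 4.8228, -8.1063)

-2.353 4.823 -8.106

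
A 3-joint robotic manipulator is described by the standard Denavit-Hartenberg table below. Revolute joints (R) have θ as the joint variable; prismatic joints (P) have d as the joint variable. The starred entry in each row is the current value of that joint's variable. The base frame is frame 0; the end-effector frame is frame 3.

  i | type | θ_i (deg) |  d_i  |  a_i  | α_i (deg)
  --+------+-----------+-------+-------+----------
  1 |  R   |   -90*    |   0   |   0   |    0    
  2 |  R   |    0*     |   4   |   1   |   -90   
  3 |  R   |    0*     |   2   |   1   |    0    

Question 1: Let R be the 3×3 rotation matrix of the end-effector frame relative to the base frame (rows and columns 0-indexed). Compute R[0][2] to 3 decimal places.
End-effector z-axis (col 2 of R) = (1.0000,0.0000,0.0000)
R[0][2] = 1.0000

1.000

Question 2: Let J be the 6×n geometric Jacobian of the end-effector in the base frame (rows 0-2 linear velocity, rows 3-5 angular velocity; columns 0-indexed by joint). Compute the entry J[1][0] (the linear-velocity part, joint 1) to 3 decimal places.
2.000

axis z_0 = ẑ; lever o_n−o_0 = (2.0000,-2.0000,4.0000)
cross product → J_v[:, 0] = (2.0000,2.0000,-0.0000)
J_ω[:, 0] = z_0
entry J[1][0] = 2.0000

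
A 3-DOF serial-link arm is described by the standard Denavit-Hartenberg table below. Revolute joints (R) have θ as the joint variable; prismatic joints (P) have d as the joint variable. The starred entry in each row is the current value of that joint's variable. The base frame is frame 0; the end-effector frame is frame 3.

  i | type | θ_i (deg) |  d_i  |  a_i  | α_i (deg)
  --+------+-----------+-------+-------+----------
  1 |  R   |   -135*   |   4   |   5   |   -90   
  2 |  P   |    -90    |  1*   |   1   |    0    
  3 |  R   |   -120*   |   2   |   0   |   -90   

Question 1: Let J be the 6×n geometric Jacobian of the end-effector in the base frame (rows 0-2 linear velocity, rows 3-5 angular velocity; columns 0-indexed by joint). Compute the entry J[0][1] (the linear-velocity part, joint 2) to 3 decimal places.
prismatic axis z_1 = (0.7071,-0.7071,0.0000)
J_v[:, 1] = z_1; J_ω[:, 1] = (0,0,0)
entry J[0][1] = 0.7071

0.707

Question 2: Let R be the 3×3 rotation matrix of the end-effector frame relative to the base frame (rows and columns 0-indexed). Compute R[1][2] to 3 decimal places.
0.354

End-effector z-axis (col 2 of R) = (0.3536,0.3536,0.8660)
R[1][2] = 0.3536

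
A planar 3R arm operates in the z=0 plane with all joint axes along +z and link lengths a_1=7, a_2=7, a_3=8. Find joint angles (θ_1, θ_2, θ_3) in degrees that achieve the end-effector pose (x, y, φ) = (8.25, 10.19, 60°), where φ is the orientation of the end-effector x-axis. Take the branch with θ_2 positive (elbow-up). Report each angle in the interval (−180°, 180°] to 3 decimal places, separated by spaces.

-29.995 135.001 -45.006

wrist centre = target − a_3·(cos φ, sin φ) = (4.2500, 3.2618)
cos θ_2 = (28.7018−7²−7²)/(2·7·7) = -0.7071; θ_2 = 135.0014° (elbow-up)
β = atan2(3.2618,4.2500) = 37.5056°; ψ = atan2(4.9496,2.0501) = 67.5007°
θ_1 = β − ψ = -29.9951°
θ_3 = φ − θ_1 − θ_2 = -45.0063° (wrapped to (-180°,180°])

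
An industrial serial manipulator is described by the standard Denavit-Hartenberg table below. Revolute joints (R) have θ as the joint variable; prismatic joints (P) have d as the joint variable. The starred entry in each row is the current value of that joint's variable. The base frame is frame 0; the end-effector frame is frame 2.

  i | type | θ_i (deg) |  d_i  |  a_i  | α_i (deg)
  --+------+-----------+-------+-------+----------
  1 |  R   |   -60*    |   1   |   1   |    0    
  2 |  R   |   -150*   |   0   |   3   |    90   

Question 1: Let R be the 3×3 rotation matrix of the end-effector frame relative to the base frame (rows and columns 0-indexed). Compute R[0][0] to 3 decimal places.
-0.866

End-effector x-axis (col 0 of R) = (-0.8660,0.5000,0.0000)
R[0][0] = -0.8660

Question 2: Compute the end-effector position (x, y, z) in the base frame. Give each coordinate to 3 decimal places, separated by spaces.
after link 1: o_1 = (0.5000, -0.8660, 1.0000)
after link 2: o_2 = (-2.0981, 0.6340, 1.0000)

-2.098 0.634 1.000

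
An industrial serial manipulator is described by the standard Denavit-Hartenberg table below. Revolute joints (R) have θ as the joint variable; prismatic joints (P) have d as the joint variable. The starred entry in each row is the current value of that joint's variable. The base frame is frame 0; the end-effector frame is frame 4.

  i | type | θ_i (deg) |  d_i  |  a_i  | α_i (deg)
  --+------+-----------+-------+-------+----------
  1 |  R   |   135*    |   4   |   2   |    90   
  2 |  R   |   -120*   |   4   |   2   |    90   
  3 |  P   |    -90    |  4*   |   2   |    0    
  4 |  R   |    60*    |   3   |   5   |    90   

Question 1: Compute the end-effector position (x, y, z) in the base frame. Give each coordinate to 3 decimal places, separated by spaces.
4.757 -5.464 2.018

after link 1: o_1 = (-1.4142, 1.4142, 4.0000)
after link 2: o_2 = (2.1213, 3.5355, 2.2679)
after link 3: o_3 = (3.1566, -0.3282, 4.2679)
after link 4: o_4 = (4.7569, -5.4640, 2.0179)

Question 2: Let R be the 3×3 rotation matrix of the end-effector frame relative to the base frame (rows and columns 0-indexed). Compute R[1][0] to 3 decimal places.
-0.660

End-effector x-axis (col 0 of R) = (-0.0474,-0.6597,-0.7500)
R[1][0] = -0.6597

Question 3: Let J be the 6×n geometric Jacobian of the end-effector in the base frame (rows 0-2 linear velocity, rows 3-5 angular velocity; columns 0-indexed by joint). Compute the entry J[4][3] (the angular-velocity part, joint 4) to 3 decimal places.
axis z_3 = (0.6124,-0.6124,0.5000); lever o_n−o_3 = (1.6003,-5.1358,-2.2500)
cross product → J_v[:, 3] = (3.9457,2.1780,-2.1651)
J_ω[:, 3] = z_3
entry J[4][3] = -0.6124

-0.612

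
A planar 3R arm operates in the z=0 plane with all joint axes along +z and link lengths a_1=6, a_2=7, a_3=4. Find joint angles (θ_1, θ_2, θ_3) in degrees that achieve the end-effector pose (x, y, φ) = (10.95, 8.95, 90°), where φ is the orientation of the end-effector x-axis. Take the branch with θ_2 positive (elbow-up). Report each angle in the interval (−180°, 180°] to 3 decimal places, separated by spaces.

0.005 44.992 45.003

wrist centre = target − a_3·(cos φ, sin φ) = (10.9500, 4.9500)
cos θ_2 = (144.4050−6²−7²)/(2·6·7) = 0.7072; θ_2 = 44.9923° (elbow-up)
β = atan2(4.9500,10.9500) = 24.3256°; ψ = atan2(4.9491,10.9504) = 24.3208°
θ_1 = β − ψ = 0.0048°
θ_3 = φ − θ_1 − θ_2 = 45.0029° (wrapped to (-180°,180°])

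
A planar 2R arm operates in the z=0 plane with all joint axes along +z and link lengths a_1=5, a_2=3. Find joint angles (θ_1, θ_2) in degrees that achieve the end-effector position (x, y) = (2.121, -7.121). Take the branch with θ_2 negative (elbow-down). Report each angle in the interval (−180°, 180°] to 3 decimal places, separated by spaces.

-56.820 -45.016

cos θ_2 = (55.2073−5²−3²)/(2·5·3) = 0.7069; θ_2 = -45.0160° (elbow-down)
β = atan2(-7.1210,2.1210) = -73.4138°; ψ = atan2(-2.1219,7.1207) = -16.5936°
θ_1 = β − ψ = -56.8202°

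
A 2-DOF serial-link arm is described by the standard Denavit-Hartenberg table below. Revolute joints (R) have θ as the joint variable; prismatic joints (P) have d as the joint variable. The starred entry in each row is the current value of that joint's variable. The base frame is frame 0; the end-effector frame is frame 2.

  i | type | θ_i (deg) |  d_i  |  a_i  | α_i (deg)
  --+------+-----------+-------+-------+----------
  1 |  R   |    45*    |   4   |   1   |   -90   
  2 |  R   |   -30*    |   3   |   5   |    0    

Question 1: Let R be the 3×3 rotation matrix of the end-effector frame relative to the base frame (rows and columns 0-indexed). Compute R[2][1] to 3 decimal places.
End-effector y-axis (col 1 of R) = (0.3536,0.3536,-0.8660)
R[2][1] = -0.8660

-0.866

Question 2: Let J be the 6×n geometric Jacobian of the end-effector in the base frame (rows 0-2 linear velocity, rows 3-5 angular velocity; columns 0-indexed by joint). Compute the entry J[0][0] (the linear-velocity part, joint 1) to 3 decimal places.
-5.890

axis z_0 = ẑ; lever o_n−o_0 = (1.6476,5.8903,6.5000)
cross product → J_v[:, 0] = (-5.8903,1.6476,0.0000)
J_ω[:, 0] = z_0
entry J[0][0] = -5.8903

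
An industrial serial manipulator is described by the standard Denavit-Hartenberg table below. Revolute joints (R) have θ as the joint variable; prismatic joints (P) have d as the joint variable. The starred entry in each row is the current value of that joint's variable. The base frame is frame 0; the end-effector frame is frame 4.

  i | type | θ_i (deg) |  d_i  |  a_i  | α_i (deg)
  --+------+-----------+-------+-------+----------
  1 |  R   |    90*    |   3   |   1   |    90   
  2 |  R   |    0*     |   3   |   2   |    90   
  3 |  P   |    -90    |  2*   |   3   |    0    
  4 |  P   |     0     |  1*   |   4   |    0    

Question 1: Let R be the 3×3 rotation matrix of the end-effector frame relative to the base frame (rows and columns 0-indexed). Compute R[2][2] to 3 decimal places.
End-effector z-axis (col 2 of R) = (0.0000,-0.0000,-1.0000)
R[2][2] = -1.0000

-1.000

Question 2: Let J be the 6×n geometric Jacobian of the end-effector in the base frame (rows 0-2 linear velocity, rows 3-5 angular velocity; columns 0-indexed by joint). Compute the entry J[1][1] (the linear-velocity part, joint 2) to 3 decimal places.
3.000

axis z_1 = (1.0000,-0.0000,0.0000); lever o_n−o_1 = (-4.0000,2.0000,-3.0000)
cross product → J_v[:, 1] = (0.0000,3.0000,2.0000)
J_ω[:, 1] = z_1
entry J[1][1] = 3.0000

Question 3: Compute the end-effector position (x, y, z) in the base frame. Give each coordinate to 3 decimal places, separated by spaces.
after link 1: o_1 = (0.0000, 1.0000, 3.0000)
after link 2: o_2 = (3.0000, 3.0000, 3.0000)
after link 3: o_3 = (0.0000, 3.0000, 1.0000)
after link 4: o_4 = (-4.0000, 3.0000, -0.0000)

-4.000 3.000 -0.000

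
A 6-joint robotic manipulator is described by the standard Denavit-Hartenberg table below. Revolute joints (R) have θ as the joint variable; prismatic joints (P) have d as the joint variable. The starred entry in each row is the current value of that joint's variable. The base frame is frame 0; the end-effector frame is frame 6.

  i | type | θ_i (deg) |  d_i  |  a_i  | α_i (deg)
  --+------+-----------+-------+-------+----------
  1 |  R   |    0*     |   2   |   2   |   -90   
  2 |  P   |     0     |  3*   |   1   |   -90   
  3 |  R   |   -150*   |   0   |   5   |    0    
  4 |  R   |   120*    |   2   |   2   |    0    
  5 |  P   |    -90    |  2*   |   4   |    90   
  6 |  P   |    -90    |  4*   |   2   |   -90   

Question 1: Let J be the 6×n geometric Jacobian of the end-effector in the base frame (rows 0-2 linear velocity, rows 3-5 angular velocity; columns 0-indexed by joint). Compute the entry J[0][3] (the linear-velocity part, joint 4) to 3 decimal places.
axis z_3 = (0.0000,0.0000,-1.0000); lever o_n−o_3 = (-3.7321,2.4641,-2.0000)
cross product → J_v[:, 3] = (2.4641,3.7321,0.0000)
J_ω[:, 3] = z_3
entry J[0][3] = 2.4641

2.464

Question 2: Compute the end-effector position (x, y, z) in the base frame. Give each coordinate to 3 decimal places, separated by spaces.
after link 1: o_1 = (2.0000, 0.0000, 2.0000)
after link 2: o_2 = (3.0000, 3.0000, 2.0000)
after link 3: o_3 = (-1.3301, 5.5000, 2.0000)
after link 4: o_4 = (0.4019, 6.5000, 0.0000)
after link 5: o_5 = (-1.5981, 9.9641, -2.0000)
after link 6: o_6 = (-5.0622, 7.9641, 0.0000)

-5.062 7.964 0.000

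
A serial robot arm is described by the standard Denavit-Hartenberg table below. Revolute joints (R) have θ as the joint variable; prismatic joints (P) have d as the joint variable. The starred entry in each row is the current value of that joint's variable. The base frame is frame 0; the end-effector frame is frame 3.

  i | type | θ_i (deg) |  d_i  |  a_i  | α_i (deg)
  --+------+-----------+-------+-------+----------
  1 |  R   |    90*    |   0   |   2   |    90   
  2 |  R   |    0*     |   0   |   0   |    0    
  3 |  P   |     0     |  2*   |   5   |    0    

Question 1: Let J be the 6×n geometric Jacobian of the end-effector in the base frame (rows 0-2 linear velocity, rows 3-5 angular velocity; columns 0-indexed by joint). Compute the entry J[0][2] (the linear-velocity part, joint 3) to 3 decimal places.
prismatic axis z_2 = (1.0000,-0.0000,0.0000)
J_v[:, 2] = z_2; J_ω[:, 2] = (0,0,0)
entry J[0][2] = 1.0000

1.000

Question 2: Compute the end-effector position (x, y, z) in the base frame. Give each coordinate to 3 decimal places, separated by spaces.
2.000 7.000 0.000

after link 1: o_1 = (0.0000, 2.0000, 0.0000)
after link 2: o_2 = (0.0000, 2.0000, 0.0000)
after link 3: o_3 = (2.0000, 7.0000, 0.0000)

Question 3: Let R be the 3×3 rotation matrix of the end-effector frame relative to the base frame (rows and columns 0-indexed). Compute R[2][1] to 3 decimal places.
End-effector y-axis (col 1 of R) = (-0.0000,0.0000,1.0000)
R[2][1] = 1.0000

1.000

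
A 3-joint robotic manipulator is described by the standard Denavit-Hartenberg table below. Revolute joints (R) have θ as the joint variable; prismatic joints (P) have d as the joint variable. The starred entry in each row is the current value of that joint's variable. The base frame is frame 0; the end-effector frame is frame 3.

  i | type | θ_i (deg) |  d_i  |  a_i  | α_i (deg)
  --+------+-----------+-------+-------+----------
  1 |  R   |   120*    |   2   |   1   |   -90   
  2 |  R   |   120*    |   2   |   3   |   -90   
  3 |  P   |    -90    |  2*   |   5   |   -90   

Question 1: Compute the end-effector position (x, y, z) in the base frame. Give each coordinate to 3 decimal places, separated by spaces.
-4.946 -5.433 0.402

after link 1: o_1 = (-0.5000, 0.8660, 2.0000)
after link 2: o_2 = (-1.4821, -1.4330, -0.5981)
after link 3: o_3 = (-4.9462, -5.4330, 0.4019)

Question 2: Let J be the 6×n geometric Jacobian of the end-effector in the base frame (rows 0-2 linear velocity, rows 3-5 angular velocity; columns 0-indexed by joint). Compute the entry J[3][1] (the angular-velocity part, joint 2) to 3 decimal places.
-0.866

axis z_1 = (-0.8660,-0.5000,0.0000); lever o_n−o_1 = (-4.4462,-6.2990,-1.5981)
cross product → J_v[:, 1] = (0.7990,-1.3840,3.2321)
J_ω[:, 1] = z_1
entry J[3][1] = -0.8660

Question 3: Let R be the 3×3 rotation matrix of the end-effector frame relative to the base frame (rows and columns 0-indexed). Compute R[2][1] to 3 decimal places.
End-effector y-axis (col 1 of R) = (-0.4330,0.7500,-0.5000)
R[2][1] = -0.5000

-0.500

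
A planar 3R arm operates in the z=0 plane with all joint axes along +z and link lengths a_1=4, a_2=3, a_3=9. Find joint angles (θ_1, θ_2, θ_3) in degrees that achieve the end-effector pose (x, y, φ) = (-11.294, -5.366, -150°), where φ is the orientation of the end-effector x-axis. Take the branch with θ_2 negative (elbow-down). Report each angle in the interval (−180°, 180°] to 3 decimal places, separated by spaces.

-119.998 -120.005 90.003

wrist centre = target − a_3·(cos φ, sin φ) = (-3.4998, -0.8660)
cos θ_2 = (12.9984−4²−3²)/(2·4·3) = -0.5001; θ_2 = -120.0045° (elbow-down)
β = atan2(-0.8660,-3.4998) = -166.1016°; ψ = atan2(-2.5980,2.4998) = -46.1032°
θ_1 = β − ψ = -119.9985°
θ_3 = φ − θ_1 − θ_2 = 90.0030° (wrapped to (-180°,180°])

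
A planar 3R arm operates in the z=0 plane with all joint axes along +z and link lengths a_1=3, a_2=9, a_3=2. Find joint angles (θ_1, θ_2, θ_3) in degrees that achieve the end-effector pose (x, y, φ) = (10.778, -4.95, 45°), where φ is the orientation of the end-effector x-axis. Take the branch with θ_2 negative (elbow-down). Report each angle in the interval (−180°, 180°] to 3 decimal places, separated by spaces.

wrist centre = target − a_3·(cos φ, sin φ) = (9.3638, -6.3642)
cos θ_2 = (128.1837−3²−9²)/(2·3·9) = 0.7071; θ_2 = -45.0001° (elbow-down)
β = atan2(-6.3642,9.3638) = -34.2025°; ψ = atan2(-6.3640,9.3640) = -34.2010°
θ_1 = β − ψ = -0.0015°
θ_3 = φ − θ_1 − θ_2 = 90.0016° (wrapped to (-180°,180°])

-0.001 -45.000 90.002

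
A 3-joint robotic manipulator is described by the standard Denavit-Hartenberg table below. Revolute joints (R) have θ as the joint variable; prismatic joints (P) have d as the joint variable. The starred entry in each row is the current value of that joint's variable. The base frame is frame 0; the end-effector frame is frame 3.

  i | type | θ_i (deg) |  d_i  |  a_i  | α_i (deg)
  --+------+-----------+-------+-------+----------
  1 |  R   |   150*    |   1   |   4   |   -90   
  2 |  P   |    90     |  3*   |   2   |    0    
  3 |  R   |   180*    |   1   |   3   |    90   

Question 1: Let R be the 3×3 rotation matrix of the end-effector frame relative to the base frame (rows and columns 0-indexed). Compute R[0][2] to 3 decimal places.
0.866

End-effector z-axis (col 2 of R) = (0.8660,-0.5000,-0.0000)
R[0][2] = 0.8660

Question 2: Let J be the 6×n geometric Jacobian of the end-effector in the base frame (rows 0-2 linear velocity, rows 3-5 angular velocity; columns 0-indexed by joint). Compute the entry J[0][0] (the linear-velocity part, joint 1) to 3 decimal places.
1.464

axis z_0 = ẑ; lever o_n−o_0 = (-5.4641,-1.4641,2.0000)
cross product → J_v[:, 0] = (1.4641,-5.4641,0.0000)
J_ω[:, 0] = z_0
entry J[0][0] = 1.4641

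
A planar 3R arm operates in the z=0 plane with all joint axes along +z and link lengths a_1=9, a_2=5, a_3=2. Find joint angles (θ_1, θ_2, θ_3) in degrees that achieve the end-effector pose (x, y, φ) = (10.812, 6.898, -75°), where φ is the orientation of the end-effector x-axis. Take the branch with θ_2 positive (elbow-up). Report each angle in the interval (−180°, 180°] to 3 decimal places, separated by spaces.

29.998 30.003 -135.001

wrist centre = target − a_3·(cos φ, sin φ) = (10.2944, 8.8299)
cos θ_2 = (183.9402−9²−5²)/(2·9·5) = 0.8660; θ_2 = 30.0027° (elbow-up)
β = atan2(8.8299,10.2944) = 40.6209°; ψ = atan2(2.5002,13.3300) = 10.6231°
θ_1 = β − ψ = 29.9978°
θ_3 = φ − θ_1 − θ_2 = -135.0005° (wrapped to (-180°,180°])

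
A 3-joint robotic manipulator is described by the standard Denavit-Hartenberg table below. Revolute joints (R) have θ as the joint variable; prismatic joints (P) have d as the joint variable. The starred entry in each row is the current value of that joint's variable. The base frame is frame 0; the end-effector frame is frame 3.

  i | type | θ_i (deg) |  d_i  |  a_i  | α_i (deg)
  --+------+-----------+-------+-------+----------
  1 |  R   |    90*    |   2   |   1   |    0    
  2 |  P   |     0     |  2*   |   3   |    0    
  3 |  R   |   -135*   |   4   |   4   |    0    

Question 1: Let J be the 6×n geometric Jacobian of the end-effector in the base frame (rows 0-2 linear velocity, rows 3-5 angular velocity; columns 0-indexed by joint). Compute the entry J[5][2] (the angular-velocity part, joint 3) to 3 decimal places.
axis z_2 = (0.0000,0.0000,1.0000); lever o_n−o_2 = (2.8284,-2.8284,4.0000)
cross product → J_v[:, 2] = (2.8284,2.8284,-0.0000)
J_ω[:, 2] = z_2
entry J[5][2] = 1.0000

1.000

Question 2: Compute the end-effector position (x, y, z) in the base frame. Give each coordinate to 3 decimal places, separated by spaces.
after link 1: o_1 = (0.0000, 1.0000, 2.0000)
after link 2: o_2 = (0.0000, 4.0000, 4.0000)
after link 3: o_3 = (2.8284, 1.1716, 8.0000)

2.828 1.172 8.000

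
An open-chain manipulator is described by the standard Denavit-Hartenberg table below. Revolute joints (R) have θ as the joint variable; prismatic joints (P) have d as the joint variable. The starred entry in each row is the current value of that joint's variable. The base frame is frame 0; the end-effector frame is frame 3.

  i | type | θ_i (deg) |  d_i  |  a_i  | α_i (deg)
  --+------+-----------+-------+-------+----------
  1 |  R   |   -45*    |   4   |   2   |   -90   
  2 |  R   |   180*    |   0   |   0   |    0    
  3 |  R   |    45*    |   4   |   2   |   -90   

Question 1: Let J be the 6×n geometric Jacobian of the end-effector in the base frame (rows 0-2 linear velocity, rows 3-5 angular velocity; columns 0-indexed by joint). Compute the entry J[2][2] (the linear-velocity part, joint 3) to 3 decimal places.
1.414

axis z_2 = (0.7071,0.7071,0.0000); lever o_n−o_2 = (1.8284,3.8284,1.4142)
cross product → J_v[:, 2] = (1.0000,-1.0000,1.4142)
J_ω[:, 2] = z_2
entry J[2][2] = 1.4142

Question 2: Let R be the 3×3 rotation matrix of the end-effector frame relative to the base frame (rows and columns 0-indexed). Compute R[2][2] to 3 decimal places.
End-effector z-axis (col 2 of R) = (0.5000,-0.5000,0.7071)
R[2][2] = 0.7071

0.707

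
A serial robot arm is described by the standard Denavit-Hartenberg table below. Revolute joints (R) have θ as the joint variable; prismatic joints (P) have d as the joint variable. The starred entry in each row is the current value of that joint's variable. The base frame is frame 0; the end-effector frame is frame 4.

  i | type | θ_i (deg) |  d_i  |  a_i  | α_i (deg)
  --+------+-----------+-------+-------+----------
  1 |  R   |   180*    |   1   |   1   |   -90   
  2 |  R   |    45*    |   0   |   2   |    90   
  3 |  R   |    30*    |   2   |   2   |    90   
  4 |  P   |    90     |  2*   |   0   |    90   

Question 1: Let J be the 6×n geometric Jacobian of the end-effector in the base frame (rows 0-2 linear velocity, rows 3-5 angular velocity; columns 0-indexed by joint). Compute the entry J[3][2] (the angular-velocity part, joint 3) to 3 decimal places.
-0.707

axis z_2 = (-0.7071,0.0000,0.7071); lever o_n−o_2 = (-3.3461,0.7321,-0.5176)
cross product → J_v[:, 2] = (-0.5176,-2.7321,-0.5176)
J_ω[:, 2] = z_2
entry J[3][2] = -0.7071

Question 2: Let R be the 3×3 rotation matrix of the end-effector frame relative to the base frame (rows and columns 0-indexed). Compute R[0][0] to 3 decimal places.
End-effector x-axis (col 0 of R) = (-0.7071,-0.0000,0.7071)
R[0][0] = -0.7071

-0.707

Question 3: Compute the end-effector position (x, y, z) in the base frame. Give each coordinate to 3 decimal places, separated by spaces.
after link 1: o_1 = (-1.0000, 0.0000, 1.0000)
after link 2: o_2 = (-2.4142, 0.0000, -0.4142)
after link 3: o_3 = (-5.0532, -1.0000, -0.2247)
after link 4: o_4 = (-5.7603, 0.7321, -0.9319)

-5.760 0.732 -0.932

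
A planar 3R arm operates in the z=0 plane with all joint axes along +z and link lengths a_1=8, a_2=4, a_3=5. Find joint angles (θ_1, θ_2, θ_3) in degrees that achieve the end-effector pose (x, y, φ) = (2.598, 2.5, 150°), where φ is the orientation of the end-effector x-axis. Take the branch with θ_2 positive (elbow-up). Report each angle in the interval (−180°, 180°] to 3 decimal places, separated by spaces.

wrist centre = target − a_3·(cos φ, sin φ) = (6.9281, 0.0000)
cos θ_2 = (47.9989−8²−4²)/(2·8·4) = -0.5000; θ_2 = 120.0011° (elbow-up)
β = atan2(0.0000,6.9281) = 0.0000°; ψ = atan2(3.4641,5.9999) = 30.0000°
θ_1 = β − ψ = -30.0000°
θ_3 = φ − θ_1 − θ_2 = 59.9989° (wrapped to (-180°,180°])

-30.000 120.001 59.999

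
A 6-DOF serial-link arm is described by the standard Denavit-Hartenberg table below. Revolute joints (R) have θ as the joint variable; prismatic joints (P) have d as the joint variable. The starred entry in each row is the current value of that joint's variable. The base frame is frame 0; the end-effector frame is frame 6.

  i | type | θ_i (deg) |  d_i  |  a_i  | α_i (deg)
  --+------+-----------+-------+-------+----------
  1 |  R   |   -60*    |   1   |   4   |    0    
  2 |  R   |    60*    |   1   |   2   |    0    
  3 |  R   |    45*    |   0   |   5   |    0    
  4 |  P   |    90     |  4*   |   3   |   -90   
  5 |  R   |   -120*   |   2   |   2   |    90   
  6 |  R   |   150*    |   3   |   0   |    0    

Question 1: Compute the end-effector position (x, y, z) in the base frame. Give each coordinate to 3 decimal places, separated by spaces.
6.544 -1.766 6.232

after link 1: o_1 = (2.0000, -3.4641, 1.0000)
after link 2: o_2 = (4.0000, -3.4641, 2.0000)
after link 3: o_3 = (7.5355, 0.0714, 2.0000)
after link 4: o_4 = (5.4142, 2.1928, 6.0000)
after link 5: o_5 = (4.7071, 0.0714, 7.7321)
after link 6: o_6 = (6.5442, -1.7657, 6.2321)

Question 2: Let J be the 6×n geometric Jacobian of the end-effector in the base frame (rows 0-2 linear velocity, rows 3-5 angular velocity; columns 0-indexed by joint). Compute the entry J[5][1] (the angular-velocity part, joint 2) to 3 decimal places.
1.000

axis z_1 = (0.0000,0.0000,1.0000); lever o_n−o_1 = (4.5442,1.6984,5.2321)
cross product → J_v[:, 1] = (-1.6984,4.5442,0.0000)
J_ω[:, 1] = z_1
entry J[5][1] = 1.0000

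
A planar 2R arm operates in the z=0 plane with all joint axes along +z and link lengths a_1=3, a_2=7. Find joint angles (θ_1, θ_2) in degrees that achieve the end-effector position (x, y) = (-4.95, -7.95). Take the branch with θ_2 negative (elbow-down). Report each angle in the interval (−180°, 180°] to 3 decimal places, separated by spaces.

cos θ_2 = (87.7050−3²−7²)/(2·3·7) = 0.7073; θ_2 = -44.9874° (elbow-down)
β = atan2(-7.9500,-4.9500) = -121.9081°; ψ = atan2(-4.9487,7.9508) = -31.8985°
θ_1 = β − ψ = -90.0096°

-90.010 -44.987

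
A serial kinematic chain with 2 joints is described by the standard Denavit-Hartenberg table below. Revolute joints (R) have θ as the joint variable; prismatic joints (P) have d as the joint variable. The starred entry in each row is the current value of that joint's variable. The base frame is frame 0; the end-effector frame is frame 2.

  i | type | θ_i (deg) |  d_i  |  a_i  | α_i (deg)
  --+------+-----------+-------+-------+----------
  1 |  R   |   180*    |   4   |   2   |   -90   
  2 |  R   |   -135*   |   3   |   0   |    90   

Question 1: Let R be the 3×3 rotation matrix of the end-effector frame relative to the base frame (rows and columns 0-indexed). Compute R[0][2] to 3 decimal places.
0.707

End-effector z-axis (col 2 of R) = (0.7071,-0.0000,-0.7071)
R[0][2] = 0.7071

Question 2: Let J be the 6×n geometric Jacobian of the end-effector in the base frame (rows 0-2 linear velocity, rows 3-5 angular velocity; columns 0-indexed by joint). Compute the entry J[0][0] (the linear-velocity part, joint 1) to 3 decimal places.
axis z_0 = ẑ; lever o_n−o_0 = (-2.0000,-3.0000,4.0000)
cross product → J_v[:, 0] = (3.0000,-2.0000,0.0000)
J_ω[:, 0] = z_0
entry J[0][0] = 3.0000

3.000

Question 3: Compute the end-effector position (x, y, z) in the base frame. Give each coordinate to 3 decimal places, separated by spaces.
after link 1: o_1 = (-2.0000, 0.0000, 4.0000)
after link 2: o_2 = (-2.0000, -3.0000, 4.0000)

-2.000 -3.000 4.000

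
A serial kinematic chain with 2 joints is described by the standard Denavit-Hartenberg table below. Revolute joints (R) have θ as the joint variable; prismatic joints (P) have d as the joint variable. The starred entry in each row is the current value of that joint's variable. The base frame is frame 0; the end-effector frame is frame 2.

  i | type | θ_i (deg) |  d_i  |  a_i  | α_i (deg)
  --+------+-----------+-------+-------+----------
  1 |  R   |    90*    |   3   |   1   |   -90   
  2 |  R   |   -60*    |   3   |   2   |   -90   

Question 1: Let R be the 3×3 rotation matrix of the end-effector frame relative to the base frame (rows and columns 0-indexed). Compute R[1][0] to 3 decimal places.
End-effector x-axis (col 0 of R) = (0.0000,0.5000,0.8660)
R[1][0] = 0.5000

0.500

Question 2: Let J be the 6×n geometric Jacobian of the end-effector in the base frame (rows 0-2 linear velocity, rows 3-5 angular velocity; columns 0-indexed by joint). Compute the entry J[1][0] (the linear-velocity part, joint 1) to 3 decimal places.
-3.000

axis z_0 = ẑ; lever o_n−o_0 = (-3.0000,2.0000,4.7321)
cross product → J_v[:, 0] = (-2.0000,-3.0000,0.0000)
J_ω[:, 0] = z_0
entry J[1][0] = -3.0000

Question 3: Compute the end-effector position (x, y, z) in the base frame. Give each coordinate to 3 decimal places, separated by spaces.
after link 1: o_1 = (0.0000, 1.0000, 3.0000)
after link 2: o_2 = (-3.0000, 2.0000, 4.7321)

-3.000 2.000 4.732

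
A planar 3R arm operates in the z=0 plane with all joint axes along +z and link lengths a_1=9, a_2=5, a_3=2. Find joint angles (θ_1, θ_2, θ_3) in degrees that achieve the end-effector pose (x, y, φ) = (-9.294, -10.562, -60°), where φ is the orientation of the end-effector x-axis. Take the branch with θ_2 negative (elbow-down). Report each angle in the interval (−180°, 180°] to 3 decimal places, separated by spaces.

-128.752 -30.010 98.762

wrist centre = target − a_3·(cos φ, sin φ) = (-10.2940, -8.8299)
cos θ_2 = (183.9344−9²−5²)/(2·9·5) = 0.8659; θ_2 = -30.0100° (elbow-down)
β = atan2(-8.8299,-10.2940) = -139.3778°; ψ = atan2(-2.5008,13.3297) = -10.6256°
θ_1 = β − ψ = -128.7522°
θ_3 = φ − θ_1 − θ_2 = 98.7622° (wrapped to (-180°,180°])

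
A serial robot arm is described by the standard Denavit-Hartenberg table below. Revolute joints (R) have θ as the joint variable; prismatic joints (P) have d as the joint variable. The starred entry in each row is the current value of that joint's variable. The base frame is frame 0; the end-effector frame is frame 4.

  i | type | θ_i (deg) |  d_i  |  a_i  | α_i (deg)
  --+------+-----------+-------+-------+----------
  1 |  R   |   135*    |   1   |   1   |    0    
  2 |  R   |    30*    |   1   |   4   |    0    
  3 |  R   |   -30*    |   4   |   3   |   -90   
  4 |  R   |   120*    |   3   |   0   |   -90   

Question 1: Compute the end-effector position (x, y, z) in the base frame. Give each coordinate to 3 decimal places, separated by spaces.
after link 1: o_1 = (-0.7071, 0.7071, 1.0000)
after link 2: o_2 = (-4.5708, 1.7424, 2.0000)
after link 3: o_3 = (-6.6921, 3.8637, 6.0000)
after link 4: o_4 = (-8.8135, 1.7424, 6.0000)

-8.813 1.742 6.000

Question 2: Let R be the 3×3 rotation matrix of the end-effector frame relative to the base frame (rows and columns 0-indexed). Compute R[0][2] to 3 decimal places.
0.612

End-effector z-axis (col 2 of R) = (0.6124,-0.6124,0.5000)
R[0][2] = 0.6124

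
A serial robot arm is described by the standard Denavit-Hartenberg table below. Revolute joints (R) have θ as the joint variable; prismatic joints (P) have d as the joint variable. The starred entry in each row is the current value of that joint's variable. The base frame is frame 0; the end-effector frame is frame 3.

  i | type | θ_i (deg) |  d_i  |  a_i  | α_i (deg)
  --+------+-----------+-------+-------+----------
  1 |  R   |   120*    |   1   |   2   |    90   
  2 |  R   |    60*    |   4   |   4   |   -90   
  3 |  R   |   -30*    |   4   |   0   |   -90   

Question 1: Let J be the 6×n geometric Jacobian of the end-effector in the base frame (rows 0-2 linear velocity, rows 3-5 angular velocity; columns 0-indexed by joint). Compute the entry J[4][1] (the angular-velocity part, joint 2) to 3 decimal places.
axis z_1 = (0.8660,0.5000,0.0000); lever o_n−o_1 = (4.1962,0.7321,5.4641)
cross product → J_v[:, 1] = (2.7321,-4.7321,-1.4641)
J_ω[:, 1] = z_1
entry J[4][1] = 0.5000

0.500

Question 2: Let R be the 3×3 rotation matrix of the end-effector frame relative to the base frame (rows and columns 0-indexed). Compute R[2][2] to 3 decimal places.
End-effector z-axis (col 2 of R) = (-0.8750,-0.2165,0.4330)
R[2][2] = 0.4330

0.433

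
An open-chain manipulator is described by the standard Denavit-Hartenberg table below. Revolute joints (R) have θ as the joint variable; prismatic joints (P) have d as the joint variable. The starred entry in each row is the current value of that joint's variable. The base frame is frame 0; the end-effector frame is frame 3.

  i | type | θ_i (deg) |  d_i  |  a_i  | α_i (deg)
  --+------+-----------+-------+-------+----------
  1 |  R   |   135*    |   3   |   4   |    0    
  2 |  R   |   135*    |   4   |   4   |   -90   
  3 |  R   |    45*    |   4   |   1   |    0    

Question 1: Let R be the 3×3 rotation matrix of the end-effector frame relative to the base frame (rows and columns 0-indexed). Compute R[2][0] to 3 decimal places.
-0.707

End-effector x-axis (col 0 of R) = (-0.0000,-0.7071,-0.7071)
R[2][0] = -0.7071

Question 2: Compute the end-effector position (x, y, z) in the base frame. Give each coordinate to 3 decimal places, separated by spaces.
1.172 -1.879 6.293

after link 1: o_1 = (-2.8284, 2.8284, 3.0000)
after link 2: o_2 = (-2.8284, -1.1716, 7.0000)
after link 3: o_3 = (1.1716, -1.8787, 6.2929)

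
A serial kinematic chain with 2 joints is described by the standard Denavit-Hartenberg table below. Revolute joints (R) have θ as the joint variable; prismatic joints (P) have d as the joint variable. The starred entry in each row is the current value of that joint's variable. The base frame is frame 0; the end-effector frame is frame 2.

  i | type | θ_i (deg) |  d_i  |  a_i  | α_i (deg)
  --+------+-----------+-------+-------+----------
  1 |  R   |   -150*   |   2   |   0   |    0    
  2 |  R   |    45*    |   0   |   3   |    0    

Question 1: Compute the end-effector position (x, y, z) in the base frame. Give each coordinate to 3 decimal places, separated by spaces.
after link 1: o_1 = (0.0000, 0.0000, 2.0000)
after link 2: o_2 = (-0.7765, -2.8978, 2.0000)

-0.776 -2.898 2.000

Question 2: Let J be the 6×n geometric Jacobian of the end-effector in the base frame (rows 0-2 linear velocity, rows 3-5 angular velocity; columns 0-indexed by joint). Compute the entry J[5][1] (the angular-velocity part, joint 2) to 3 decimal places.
axis z_1 = (0.0000,0.0000,1.0000); lever o_n−o_1 = (-0.7765,-2.8978,0.0000)
cross product → J_v[:, 1] = (2.8978,-0.7765,0.0000)
J_ω[:, 1] = z_1
entry J[5][1] = 1.0000

1.000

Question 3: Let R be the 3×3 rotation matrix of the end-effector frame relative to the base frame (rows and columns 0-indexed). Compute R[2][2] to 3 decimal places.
End-effector z-axis (col 2 of R) = (0.0000,0.0000,1.0000)
R[2][2] = 1.0000

1.000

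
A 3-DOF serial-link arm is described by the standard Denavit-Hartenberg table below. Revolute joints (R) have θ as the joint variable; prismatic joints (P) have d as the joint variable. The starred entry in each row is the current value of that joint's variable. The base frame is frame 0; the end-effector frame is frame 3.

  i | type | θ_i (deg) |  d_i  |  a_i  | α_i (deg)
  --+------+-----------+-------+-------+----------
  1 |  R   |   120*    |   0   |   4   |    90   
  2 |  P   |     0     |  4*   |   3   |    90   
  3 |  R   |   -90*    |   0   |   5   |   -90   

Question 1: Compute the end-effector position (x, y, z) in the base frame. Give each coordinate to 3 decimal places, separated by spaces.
after link 1: o_1 = (-2.0000, 3.4641, 0.0000)
after link 2: o_2 = (-0.0359, 8.0622, 0.0000)
after link 3: o_3 = (-4.3660, 5.5622, -0.0000)

-4.366 5.562 -0.000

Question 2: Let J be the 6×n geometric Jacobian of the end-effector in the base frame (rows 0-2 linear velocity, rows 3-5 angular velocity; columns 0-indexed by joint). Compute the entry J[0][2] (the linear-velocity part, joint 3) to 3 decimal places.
-2.500

axis z_2 = (0.0000,0.0000,-1.0000); lever o_n−o_2 = (-4.3301,-2.5000,-0.0000)
cross product → J_v[:, 2] = (-2.5000,4.3301,0.0000)
J_ω[:, 2] = z_2
entry J[0][2] = -2.5000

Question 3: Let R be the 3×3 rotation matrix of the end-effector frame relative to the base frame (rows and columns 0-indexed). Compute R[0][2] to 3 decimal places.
-0.500

End-effector z-axis (col 2 of R) = (-0.5000,0.8660,-0.0000)
R[0][2] = -0.5000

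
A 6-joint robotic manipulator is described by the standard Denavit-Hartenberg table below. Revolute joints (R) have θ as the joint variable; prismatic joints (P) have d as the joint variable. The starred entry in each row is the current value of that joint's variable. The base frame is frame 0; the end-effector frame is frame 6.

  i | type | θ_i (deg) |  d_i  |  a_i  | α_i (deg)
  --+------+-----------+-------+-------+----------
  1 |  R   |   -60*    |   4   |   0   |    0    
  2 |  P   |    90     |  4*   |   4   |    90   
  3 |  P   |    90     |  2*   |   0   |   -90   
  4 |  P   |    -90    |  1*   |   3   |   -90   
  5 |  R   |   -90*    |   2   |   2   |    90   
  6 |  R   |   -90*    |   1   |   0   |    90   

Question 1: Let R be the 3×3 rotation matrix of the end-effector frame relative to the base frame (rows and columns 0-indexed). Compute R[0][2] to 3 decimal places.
0.866

End-effector z-axis (col 2 of R) = (0.8660,0.5000,-0.0000)
R[0][2] = 0.8660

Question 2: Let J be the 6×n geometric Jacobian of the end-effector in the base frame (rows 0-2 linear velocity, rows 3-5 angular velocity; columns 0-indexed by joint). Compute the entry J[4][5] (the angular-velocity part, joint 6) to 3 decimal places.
0.866

axis z_5 = (-0.5000,0.8660,-0.0000); lever o_n−o_5 = (-0.5000,0.8660,0.0000)
cross product → J_v[:, 5] = (0.0000,0.0000,0.0000)
J_ω[:, 5] = z_5
entry J[4][5] = 0.8660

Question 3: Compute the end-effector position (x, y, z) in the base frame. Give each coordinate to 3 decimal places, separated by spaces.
2.866 -2.964 10.000

after link 1: o_1 = (0.0000, 0.0000, 4.0000)
after link 2: o_2 = (3.4641, 2.0000, 8.0000)
after link 3: o_3 = (4.4641, 0.2679, 8.0000)
after link 4: o_4 = (5.0981, -2.8301, 8.0000)
after link 5: o_5 = (3.3660, -3.8301, 10.0000)
after link 6: o_6 = (2.8660, -2.9641, 10.0000)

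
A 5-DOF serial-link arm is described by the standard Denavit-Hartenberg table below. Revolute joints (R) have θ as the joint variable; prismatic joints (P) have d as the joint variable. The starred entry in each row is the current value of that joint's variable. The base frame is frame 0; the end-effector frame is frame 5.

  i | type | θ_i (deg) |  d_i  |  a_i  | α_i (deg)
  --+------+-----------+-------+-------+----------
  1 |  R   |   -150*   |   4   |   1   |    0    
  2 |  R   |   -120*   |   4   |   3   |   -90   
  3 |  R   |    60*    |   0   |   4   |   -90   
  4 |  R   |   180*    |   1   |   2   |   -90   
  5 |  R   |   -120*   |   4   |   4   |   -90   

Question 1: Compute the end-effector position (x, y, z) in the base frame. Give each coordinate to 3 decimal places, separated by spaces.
after link 1: o_1 = (-0.8660, -0.5000, 4.0000)
after link 2: o_2 = (-0.8660, 2.5000, 8.0000)
after link 3: o_3 = (-0.8660, 4.5000, 4.5359)
after link 4: o_4 = (-0.8660, 2.6340, 5.7679)
after link 5: o_5 = (-4.8660, 0.6340, 2.3038)

-4.866 0.634 2.304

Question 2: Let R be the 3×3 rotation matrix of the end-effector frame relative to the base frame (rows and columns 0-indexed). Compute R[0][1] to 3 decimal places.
1.000

End-effector y-axis (col 1 of R) = (1.0000,0.0000,-0.0000)
R[0][1] = 1.0000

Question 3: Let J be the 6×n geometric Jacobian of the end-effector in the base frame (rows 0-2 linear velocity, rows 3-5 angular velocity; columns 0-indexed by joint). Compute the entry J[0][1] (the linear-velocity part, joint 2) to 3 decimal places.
axis z_1 = (0.0000,0.0000,1.0000); lever o_n−o_1 = (-4.0000,1.1340,-1.6962)
cross product → J_v[:, 1] = (-1.1340,-4.0000,0.0000)
J_ω[:, 1] = z_1
entry J[0][1] = -1.1340

-1.134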